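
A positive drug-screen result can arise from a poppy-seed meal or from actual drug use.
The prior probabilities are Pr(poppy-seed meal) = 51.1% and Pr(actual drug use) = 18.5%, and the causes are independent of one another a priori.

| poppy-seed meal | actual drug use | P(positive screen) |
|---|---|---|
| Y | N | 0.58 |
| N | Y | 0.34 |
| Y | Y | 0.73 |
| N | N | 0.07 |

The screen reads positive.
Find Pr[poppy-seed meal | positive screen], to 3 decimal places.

P(positive screen) = 0.07×0.489×0.815 + 0.34×0.489×0.185 + 0.58×0.511×0.815 + 0.73×0.511×0.185 = 0.027897 + 0.030758 + 0.241550 + 0.069011 = 0.369216
The poppy-seed meal-present share is 0.241550 + 0.069011 = 0.310561.
P(poppy-seed meal | positive screen) = 0.310561 / 0.369216 ≈ 0.841

Pr[poppy-seed meal | positive screen] ≈ 0.841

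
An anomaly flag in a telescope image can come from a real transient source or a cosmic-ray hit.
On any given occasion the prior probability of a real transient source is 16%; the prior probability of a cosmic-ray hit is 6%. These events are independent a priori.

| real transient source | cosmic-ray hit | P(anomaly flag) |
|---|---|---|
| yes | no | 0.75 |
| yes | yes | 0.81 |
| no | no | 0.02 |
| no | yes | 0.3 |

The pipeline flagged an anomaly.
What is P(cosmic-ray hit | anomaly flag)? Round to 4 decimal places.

P(anomaly flag) = 0.02·0.84·0.94 + 0.3·0.84·0.06 + 0.75·0.16·0.94 + 0.81·0.16·0.06 = 0.015792 + 0.015120 + 0.112800 + 0.007776 = 0.151488
Of this, 0.022896 comes from 0.015120 + 0.007776 (the cosmic-ray hit=true cases).
Hence the posterior is 0.022896/0.151488 ≈ 0.1511.

P(cosmic-ray hit | anomaly flag) ≈ 0.1511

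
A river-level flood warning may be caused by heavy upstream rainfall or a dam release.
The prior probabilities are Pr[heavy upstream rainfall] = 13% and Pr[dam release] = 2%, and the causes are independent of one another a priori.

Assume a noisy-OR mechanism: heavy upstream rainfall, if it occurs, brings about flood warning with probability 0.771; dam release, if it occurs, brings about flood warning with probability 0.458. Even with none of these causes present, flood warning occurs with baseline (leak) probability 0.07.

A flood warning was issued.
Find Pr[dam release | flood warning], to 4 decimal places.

Pr[dam release | flood warning] ≈ 0.0640

Under noisy-OR, P(flood warning | causes) = 1 − (1−0.07)·∏(1−qᵢ) over the active causes.
P(flood warning) = 0.07×0.87×0.98 + 0.49594×0.87×0.02 + 0.78703×0.13×0.98 + 0.88457×0.13×0.02 = 0.059682 + 0.008629 + 0.100268 + 0.002300 = 0.170879
Of this, 0.010929 comes from 0.008629 + 0.002300 (the dam release=true cases).
So P(dam release | flood warning) = 0.010929/0.170879 ≈ 0.0640.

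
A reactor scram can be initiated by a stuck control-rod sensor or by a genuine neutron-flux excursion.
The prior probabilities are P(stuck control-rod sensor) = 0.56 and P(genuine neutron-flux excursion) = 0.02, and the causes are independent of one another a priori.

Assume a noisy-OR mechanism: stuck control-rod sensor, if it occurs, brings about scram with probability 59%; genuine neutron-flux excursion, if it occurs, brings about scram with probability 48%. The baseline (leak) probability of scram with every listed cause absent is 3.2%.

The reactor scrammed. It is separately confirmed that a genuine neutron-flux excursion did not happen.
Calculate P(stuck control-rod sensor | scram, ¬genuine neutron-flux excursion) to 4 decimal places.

Under noisy-OR, P(scram | causes) = 1 − (1−0.032)·∏(1−qᵢ) over the active causes.
Sum P(scram|·) weighted by the priors over both values of stuck control-rod sensor:
  P(scram | ¬genuine neutron-flux excursion) = 0.032×0.44 + 0.60312×0.56
        = 0.014080 + 0.337747 = 0.351827
The terms with stuck control-rod sensor present sum to 0.337747, so
  P(stuck control-rod sensor | scram, ¬genuine neutron-flux excursion) = 0.337747 / 0.351827 ≈ 0.9600

P(stuck control-rod sensor | scram, ¬genuine neutron-flux excursion) ≈ 0.9600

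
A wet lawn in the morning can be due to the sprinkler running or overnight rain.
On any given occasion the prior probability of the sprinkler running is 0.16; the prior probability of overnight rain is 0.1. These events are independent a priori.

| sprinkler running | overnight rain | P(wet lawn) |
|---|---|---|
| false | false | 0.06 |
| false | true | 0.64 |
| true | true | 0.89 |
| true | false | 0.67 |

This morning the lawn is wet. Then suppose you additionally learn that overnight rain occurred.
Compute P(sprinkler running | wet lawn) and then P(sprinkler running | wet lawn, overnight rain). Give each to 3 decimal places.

P(wet lawn) = 0.06×0.84×0.9 + 0.64×0.84×0.1 + 0.67×0.16×0.9 + 0.89×0.16×0.1 = 0.045360 + 0.053760 + 0.096480 + 0.014240 = 0.209840
Of this, 0.110720 comes from 0.096480 + 0.014240 (the sprinkler running=true cases).
P(sprinkler running | wet lawn) = 0.110720 / 0.209840 ≈ 0.528

Now condition on the additional information:
Sum P(wet lawn|·) weighted by the priors over both values of sprinkler running:
  P(wet lawn | overnight rain) = 0.64×0.84 + 0.89×0.16
        = 0.537600 + 0.142400 = 0.680000
Configurations with sprinkler running contribute 0.142400, so
  P(sprinkler running | wet lawn, overnight rain) = 0.142400 / 0.680000 ≈ 0.209
Conditioning on overnight rain lowers the posterior on sprinkler running: the classic explaining-away effect in a common-effect structure.

P(sprinkler running | wet lawn) ≈ 0.528; P(sprinkler running | wet lawn, overnight rain) ≈ 0.209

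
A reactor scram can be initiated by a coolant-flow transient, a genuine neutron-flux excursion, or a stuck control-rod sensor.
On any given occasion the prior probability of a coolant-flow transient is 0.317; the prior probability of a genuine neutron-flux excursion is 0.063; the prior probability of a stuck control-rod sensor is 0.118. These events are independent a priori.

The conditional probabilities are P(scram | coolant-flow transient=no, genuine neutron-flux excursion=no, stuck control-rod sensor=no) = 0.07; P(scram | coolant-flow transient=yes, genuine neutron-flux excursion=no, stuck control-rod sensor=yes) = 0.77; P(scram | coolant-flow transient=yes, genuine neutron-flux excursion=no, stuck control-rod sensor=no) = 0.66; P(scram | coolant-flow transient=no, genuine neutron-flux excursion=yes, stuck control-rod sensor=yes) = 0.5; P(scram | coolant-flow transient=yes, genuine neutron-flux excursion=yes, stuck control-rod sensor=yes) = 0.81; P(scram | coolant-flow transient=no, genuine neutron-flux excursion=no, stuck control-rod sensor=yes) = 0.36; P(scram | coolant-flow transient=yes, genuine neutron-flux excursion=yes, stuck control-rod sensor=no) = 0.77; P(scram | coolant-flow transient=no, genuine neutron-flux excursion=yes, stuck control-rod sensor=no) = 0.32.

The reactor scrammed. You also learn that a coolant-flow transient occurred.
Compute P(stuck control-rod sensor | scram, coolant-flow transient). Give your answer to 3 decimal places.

By total probability over the 4 (genuine neutron-flux excursion, stuck control-rod sensor) configurations:
  P(scram | coolant-flow transient) = 0.66*0.937*0.882 + 0.77*0.937*0.118 + 0.77*0.063*0.882 + 0.81*0.063*0.118
        = 0.545446 + 0.085136 + 0.042786 + 0.006022 = 0.679390
Configurations with stuck control-rod sensor contribute 0.091158, so
  P(stuck control-rod sensor | scram, coolant-flow transient) = 0.091158 / 0.679390 ≈ 0.134

P(stuck control-rod sensor | scram, coolant-flow transient) ≈ 0.134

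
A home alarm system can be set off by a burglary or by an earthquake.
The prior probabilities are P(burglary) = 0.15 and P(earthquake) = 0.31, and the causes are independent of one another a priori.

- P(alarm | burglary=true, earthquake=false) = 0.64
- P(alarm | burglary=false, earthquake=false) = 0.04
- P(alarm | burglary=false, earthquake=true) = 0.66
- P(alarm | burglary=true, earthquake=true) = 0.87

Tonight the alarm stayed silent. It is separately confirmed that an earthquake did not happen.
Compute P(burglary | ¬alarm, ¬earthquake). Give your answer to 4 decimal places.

P(¬alarm | ¬earthquake) = 0.96*0.85 + 0.36*0.15 = 0.816000 + 0.054000 = 0.870000
The burglary-present share is 0.36*0.15 = 0.054000.
So P(burglary | ¬alarm, ¬earthquake) = 0.054000/0.870000 ≈ 0.0621.

P(burglary | ¬alarm, ¬earthquake) ≈ 0.0621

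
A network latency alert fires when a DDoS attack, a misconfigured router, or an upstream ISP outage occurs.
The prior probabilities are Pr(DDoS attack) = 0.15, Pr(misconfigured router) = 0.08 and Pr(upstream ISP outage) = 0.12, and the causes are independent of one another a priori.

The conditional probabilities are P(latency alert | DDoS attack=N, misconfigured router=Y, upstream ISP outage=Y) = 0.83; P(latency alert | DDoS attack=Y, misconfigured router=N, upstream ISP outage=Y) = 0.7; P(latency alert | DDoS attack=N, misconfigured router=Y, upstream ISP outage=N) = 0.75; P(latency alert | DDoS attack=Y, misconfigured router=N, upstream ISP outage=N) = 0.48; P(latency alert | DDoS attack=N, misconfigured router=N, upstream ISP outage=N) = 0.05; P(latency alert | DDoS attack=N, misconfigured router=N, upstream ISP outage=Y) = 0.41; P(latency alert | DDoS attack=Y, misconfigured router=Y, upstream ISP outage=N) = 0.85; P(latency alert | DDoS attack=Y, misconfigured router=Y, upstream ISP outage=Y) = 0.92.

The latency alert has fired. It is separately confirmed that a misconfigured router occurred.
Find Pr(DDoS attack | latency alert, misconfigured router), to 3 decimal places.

Pr(DDoS attack | latency alert, misconfigured router) ≈ 0.166

By total probability over the 4 (DDoS attack, upstream ISP outage) configurations:
  P(latency alert | misconfigured router) = 0.75·0.85·0.88 + 0.83·0.85·0.12 + 0.85·0.15·0.88 + 0.92·0.15·0.12
        = 0.561000 + 0.084660 + 0.112200 + 0.016560 = 0.774420
The terms with DDoS attack present sum to 0.128760, so
  P(DDoS attack | latency alert, misconfigured router) = 0.128760 / 0.774420 ≈ 0.166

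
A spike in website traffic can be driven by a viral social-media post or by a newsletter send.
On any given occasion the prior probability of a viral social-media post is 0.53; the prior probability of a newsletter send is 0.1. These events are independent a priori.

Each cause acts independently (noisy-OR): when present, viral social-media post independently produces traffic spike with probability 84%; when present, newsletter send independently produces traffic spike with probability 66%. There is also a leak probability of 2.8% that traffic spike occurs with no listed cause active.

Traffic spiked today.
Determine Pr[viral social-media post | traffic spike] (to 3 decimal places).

Pr[viral social-media post | traffic spike] ≈ 0.913

Under noisy-OR, P(traffic spike | causes) = 1 − (1−0.028)·∏(1−qᵢ) over the active causes.
Numerator (weight on configurations with viral social-media post): 0.402817 + 0.050198 = 0.453015
Normalizer over all consistent configurations: 0.028×0.47×0.9 + 0.66952×0.47×0.1 + 0.84448×0.53×0.9 + 0.947123×0.53×0.1 = 0.496326
P(viral social-media post | traffic spike) = 0.453015/0.496326 ≈ 0.913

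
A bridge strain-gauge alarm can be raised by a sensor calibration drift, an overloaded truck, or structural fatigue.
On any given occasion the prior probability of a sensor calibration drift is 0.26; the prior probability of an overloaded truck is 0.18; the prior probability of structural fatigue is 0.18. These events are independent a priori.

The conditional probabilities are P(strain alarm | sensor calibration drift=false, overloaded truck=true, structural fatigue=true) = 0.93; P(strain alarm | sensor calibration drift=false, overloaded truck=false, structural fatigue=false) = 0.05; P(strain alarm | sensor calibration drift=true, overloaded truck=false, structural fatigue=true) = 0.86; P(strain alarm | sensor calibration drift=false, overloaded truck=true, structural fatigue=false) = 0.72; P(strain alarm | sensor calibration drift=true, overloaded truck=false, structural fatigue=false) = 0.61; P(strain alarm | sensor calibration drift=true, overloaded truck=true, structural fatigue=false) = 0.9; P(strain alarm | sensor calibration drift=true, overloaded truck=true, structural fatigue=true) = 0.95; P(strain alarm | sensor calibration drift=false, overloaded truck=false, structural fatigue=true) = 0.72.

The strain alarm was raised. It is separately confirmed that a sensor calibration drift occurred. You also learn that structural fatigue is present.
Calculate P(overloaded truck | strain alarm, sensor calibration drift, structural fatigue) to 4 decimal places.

P(overloaded truck | strain alarm, sensor calibration drift, structural fatigue) ≈ 0.1952

P(strain alarm | sensor calibration drift, structural fatigue) = 0.86*0.82 + 0.95*0.18 = 0.705200 + 0.171000 = 0.876200
Of this, 0.171000 comes from 0.95*0.18 (the overloaded truck=true cases).
P(overloaded truck | strain alarm, sensor calibration drift, structural fatigue) = 0.171000 / 0.876200 ≈ 0.1952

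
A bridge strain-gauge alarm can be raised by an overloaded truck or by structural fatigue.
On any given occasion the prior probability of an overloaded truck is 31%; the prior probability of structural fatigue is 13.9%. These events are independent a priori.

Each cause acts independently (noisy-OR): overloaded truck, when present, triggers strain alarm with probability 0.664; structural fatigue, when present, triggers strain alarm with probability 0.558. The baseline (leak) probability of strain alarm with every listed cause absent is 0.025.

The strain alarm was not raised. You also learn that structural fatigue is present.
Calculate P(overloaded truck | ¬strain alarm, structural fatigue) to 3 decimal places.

P(overloaded truck | ¬strain alarm, structural fatigue) ≈ 0.131

Under noisy-OR, P(strain alarm | causes) = 1 − (1−0.025)·∏(1−qᵢ) over the active causes.
Sum P(¬strain alarm|·) weighted by the priors over both values of overloaded truck:
  P(¬strain alarm | structural fatigue) = 0.43095·0.69 + 0.144799·0.31
        = 0.297355 + 0.044888 = 0.342243
Configurations with overloaded truck contribute 0.044888, so
  P(overloaded truck | ¬strain alarm, structural fatigue) = 0.044888 / 0.342243 ≈ 0.131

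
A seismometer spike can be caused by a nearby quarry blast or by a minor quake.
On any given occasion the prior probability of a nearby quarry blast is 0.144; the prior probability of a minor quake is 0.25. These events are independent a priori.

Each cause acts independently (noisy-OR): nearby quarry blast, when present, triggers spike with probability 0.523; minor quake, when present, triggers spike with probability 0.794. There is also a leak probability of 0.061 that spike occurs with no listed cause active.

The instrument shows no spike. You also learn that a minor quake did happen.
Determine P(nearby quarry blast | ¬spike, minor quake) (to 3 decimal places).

P(nearby quarry blast | ¬spike, minor quake) ≈ 0.074

Under noisy-OR, P(spike | causes) = 1 − (1−0.061)·∏(1−qᵢ) over the active causes.
P(¬spike | minor quake) = 0.193434*0.856 + 0.092268*0.144 = 0.165580 + 0.013287 = 0.178867
The nearby quarry blast-present share is 0.092268*0.144 = 0.013287.
Hence the posterior is 0.013287/0.178867 ≈ 0.074.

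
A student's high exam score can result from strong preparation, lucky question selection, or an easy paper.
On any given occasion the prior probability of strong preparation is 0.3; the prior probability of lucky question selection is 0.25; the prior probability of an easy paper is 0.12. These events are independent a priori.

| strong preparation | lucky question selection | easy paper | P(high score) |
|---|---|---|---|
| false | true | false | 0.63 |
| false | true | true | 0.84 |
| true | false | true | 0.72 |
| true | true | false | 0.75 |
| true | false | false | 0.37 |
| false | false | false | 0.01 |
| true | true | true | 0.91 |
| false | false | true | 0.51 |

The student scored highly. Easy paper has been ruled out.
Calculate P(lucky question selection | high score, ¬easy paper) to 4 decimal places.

P(high score | ¬easy paper) = 0.01*0.7*0.75 + 0.63*0.7*0.25 + 0.37*0.3*0.75 + 0.75*0.3*0.25 = 0.005250 + 0.110250 + 0.083250 + 0.056250 = 0.255000
Of this, 0.166500 comes from 0.110250 + 0.056250 (the lucky question selection=true cases).
Hence the posterior is 0.166500/0.255000 ≈ 0.6529.

P(lucky question selection | high score, ¬easy paper) ≈ 0.6529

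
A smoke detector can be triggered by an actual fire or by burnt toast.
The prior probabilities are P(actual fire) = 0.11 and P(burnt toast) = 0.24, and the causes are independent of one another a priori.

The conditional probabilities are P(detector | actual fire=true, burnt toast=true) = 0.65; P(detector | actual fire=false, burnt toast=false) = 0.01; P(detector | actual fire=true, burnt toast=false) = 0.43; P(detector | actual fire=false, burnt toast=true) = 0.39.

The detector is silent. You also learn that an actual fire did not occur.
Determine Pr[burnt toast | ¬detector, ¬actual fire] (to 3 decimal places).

Pr[burnt toast | ¬detector, ¬actual fire] ≈ 0.163

P(¬detector | ¬actual fire) = 0.99*0.76 + 0.61*0.24 = 0.752400 + 0.146400 = 0.898800
Restricting to configurations with burnt toast present: 0.61*0.24 = 0.146400.
So P(burnt toast | ¬detector, ¬actual fire) = 0.146400/0.898800 ≈ 0.163.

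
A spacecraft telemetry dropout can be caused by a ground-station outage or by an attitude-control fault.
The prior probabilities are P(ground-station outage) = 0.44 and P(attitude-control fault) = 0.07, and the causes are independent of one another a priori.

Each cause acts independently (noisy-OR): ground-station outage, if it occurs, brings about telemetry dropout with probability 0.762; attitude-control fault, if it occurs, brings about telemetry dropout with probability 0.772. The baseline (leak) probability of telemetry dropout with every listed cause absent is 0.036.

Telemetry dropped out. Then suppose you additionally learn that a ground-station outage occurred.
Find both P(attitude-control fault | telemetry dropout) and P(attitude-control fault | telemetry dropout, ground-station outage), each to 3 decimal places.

P(attitude-control fault | telemetry dropout) ≈ 0.152; P(attitude-control fault | telemetry dropout, ground-station outage) ≈ 0.085

Under noisy-OR, P(telemetry dropout | causes) = 1 − (1−0.036)·∏(1−qᵢ) over the active causes.
For the numerator, keep only attitude-control fault=true terms: 0.030584 + 0.029189 = 0.059773
Normalizer over all consistent configurations: 0.036*0.56*0.93 + 0.780208*0.56*0.07 + 0.770568*0.44*0.93 + 0.94769*0.44*0.07 = 0.393838
P(attitude-control fault | telemetry dropout) = 0.059773/0.393838 ≈ 0.152

Now also conditioning on ground-station outage=true:
P(telemetry dropout | ground-station outage) = 0.770568*0.93 + 0.94769*0.07 = 0.716628 + 0.066338 = 0.782966
Of this, 0.066338 comes from 0.94769*0.07 (the attitude-control fault=true cases).
So P(attitude-control fault | telemetry dropout, ground-station outage) = 0.066338/0.782966 ≈ 0.085.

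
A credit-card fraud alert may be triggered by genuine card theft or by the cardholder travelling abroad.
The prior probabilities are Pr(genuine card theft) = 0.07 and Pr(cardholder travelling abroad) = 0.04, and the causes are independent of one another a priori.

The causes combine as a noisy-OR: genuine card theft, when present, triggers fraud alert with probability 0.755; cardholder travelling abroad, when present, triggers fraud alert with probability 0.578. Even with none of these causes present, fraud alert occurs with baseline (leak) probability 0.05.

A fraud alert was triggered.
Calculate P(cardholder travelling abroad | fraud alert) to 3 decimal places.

P(cardholder travelling abroad | fraud alert) ≈ 0.205

Under noisy-OR, P(fraud alert | causes) = 1 − (1−0.05)·∏(1−qᵢ) over the active causes.
P(fraud alert) = 0.05·0.93·0.96 + 0.5991·0.93·0.04 + 0.76725·0.07·0.96 + 0.901779·0.07·0.04 = 0.044640 + 0.022287 + 0.051559 + 0.002525 = 0.121011
Restricting to configurations with cardholder travelling abroad present: 0.022287 + 0.002525 = 0.024812.
P(cardholder travelling abroad | fraud alert) = 0.024812 / 0.121011 ≈ 0.205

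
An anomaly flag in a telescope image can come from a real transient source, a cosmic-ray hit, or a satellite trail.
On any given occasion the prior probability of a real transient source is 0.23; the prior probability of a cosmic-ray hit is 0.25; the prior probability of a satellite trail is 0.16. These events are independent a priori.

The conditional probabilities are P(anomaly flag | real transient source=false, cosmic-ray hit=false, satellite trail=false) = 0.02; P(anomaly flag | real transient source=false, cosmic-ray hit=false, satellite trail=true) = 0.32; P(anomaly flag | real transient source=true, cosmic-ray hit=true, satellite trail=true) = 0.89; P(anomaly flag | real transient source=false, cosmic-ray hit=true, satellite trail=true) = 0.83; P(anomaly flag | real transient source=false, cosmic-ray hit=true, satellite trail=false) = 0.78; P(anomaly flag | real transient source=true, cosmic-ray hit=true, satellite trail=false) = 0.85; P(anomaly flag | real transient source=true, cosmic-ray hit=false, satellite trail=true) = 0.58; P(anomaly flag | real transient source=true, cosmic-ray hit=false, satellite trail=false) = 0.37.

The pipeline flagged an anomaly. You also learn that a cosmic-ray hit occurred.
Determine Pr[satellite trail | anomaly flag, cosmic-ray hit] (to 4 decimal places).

Pr[satellite trail | anomaly flag, cosmic-ray hit] ≈ 0.1680

P(anomaly flag | cosmic-ray hit) = 0.78*0.77*0.84 + 0.83*0.77*0.16 + 0.85*0.23*0.84 + 0.89*0.23*0.16 = 0.504504 + 0.102256 + 0.164220 + 0.032752 = 0.803732
The satellite trail-present share is 0.102256 + 0.032752 = 0.135008.
So P(satellite trail | anomaly flag, cosmic-ray hit) = 0.135008/0.803732 ≈ 0.1680.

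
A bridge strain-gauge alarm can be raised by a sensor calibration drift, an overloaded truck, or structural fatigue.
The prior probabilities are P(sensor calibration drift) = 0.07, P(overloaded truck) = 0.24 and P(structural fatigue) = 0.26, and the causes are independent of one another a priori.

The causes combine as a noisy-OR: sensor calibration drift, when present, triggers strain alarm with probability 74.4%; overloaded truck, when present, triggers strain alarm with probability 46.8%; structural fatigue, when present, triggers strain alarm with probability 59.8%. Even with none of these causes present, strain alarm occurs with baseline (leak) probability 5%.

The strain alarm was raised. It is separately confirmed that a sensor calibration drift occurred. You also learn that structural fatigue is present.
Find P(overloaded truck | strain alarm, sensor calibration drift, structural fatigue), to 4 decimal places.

P(overloaded truck | strain alarm, sensor calibration drift, structural fatigue) ≈ 0.2491

Under noisy-OR, P(strain alarm | causes) = 1 − (1−0.05)·∏(1−qᵢ) over the active causes.
P(strain alarm | sensor calibration drift, structural fatigue) = 0.902234*0.76 + 0.947988*0.24 = 0.685698 + 0.227517 = 0.913215
The overloaded truck-present share is 0.947988*0.24 = 0.227517.
So P(overloaded truck | strain alarm, sensor calibration drift, structural fatigue) = 0.227517/0.913215 ≈ 0.2491.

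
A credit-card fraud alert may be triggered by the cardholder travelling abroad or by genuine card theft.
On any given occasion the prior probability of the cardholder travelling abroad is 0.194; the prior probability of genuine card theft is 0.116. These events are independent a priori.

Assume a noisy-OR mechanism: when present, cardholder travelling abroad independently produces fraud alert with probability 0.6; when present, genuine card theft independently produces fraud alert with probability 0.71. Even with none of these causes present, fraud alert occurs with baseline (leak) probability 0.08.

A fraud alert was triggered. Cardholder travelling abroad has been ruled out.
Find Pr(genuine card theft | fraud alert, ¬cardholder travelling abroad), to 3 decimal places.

Under noisy-OR, P(fraud alert | causes) = 1 − (1−0.08)·∏(1−qᵢ) over the active causes.
Enumerate both values of genuine card theft and weight by the priors:
  P(fraud alert | ¬cardholder travelling abroad) = 0.08*0.884 + 0.7332*0.116
        = 0.070720 + 0.085051 = 0.155771
The terms with genuine card theft present sum to 0.085051, so
  P(genuine card theft | fraud alert, ¬cardholder travelling abroad) = 0.085051 / 0.155771 ≈ 0.546

Pr(genuine card theft | fraud alert, ¬cardholder travelling abroad) ≈ 0.546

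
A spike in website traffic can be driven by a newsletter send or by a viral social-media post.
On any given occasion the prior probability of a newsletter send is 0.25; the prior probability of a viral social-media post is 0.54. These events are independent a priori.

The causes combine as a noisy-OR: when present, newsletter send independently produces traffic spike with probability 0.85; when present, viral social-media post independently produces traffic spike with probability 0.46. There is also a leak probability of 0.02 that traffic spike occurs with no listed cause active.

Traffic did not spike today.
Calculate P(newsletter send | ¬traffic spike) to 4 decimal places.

Under noisy-OR, P(traffic spike | causes) = 1 − (1−0.02)·∏(1−qᵢ) over the active causes.
Weight on newsletter send=true, given the evidence: 0.016905 + 0.010716 = 0.027621
Denominator P(¬traffic spike): 0.98×0.75×0.46 + 0.5292×0.75×0.54 + 0.147×0.25×0.46 + 0.07938×0.25×0.54 = 0.580047
Posterior = 0.027621 / 0.580047 ≈ 0.0476

P(newsletter send | ¬traffic spike) ≈ 0.0476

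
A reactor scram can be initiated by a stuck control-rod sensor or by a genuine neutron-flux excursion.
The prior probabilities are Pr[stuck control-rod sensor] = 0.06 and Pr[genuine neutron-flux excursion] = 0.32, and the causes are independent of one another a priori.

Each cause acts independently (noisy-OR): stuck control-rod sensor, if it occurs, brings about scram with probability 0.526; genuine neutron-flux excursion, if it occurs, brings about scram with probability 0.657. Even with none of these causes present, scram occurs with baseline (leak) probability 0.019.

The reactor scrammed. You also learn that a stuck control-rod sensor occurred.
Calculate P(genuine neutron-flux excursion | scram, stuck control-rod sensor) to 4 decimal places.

P(genuine neutron-flux excursion | scram, stuck control-rod sensor) ≈ 0.4251

Under noisy-OR, P(scram | causes) = 1 − (1−0.019)·∏(1−qᵢ) over the active causes.
By total probability over both values of genuine neutron-flux excursion:
  P(scram | stuck control-rod sensor) = 0.535006*0.68 + 0.840507*0.32
        = 0.363804 + 0.268962 = 0.632766
The terms with genuine neutron-flux excursion present sum to 0.268962, so
  P(genuine neutron-flux excursion | scram, stuck control-rod sensor) = 0.268962 / 0.632766 ≈ 0.4251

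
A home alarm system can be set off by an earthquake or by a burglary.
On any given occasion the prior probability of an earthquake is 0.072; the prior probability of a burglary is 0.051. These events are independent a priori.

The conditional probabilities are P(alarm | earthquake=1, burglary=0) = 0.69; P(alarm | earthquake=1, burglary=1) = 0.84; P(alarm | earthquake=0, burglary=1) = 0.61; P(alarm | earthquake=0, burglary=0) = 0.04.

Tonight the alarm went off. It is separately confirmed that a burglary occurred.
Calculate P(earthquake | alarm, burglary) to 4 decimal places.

Weight on earthquake=true, given the evidence: 0.84·0.072 = 0.060480
Normalizer over all consistent configurations: 0.61·0.928 + 0.84·0.072 = 0.626560
P(earthquake | alarm, burglary) = 0.060480/0.626560 ≈ 0.0965

P(earthquake | alarm, burglary) ≈ 0.0965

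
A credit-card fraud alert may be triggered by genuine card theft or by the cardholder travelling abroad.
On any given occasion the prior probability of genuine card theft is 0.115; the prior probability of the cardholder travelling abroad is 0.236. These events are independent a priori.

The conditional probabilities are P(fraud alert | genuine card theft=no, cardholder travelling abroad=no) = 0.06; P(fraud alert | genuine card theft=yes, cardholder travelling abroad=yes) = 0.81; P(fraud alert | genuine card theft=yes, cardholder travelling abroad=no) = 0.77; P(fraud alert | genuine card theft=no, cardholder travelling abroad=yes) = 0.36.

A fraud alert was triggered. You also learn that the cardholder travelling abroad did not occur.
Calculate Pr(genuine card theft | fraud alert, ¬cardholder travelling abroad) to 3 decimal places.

For the numerator, keep only genuine card theft=true terms: 0.77·0.115 = 0.088550
Normalizer over all consistent configurations: 0.06·0.885 + 0.77·0.115 = 0.141650
P(genuine card theft | fraud alert, ¬cardholder travelling abroad) = 0.088550/0.141650 ≈ 0.625

Pr(genuine card theft | fraud alert, ¬cardholder travelling abroad) ≈ 0.625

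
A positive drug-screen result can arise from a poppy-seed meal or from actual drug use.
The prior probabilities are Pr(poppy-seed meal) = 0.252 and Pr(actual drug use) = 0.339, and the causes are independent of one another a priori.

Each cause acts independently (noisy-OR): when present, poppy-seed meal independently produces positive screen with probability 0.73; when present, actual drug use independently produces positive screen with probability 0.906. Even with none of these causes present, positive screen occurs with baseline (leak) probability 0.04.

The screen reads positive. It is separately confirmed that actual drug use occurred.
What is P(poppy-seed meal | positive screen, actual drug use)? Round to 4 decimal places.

Under noisy-OR, P(positive screen | causes) = 1 − (1−0.04)·∏(1−qᵢ) over the active causes.
By total probability over both values of poppy-seed meal:
  P(positive screen | actual drug use) = 0.90976*0.748 + 0.975635*0.252
        = 0.680500 + 0.245860 = 0.926360
Configurations with poppy-seed meal contribute 0.245860, so
  P(poppy-seed meal | positive screen, actual drug use) = 0.245860 / 0.926360 ≈ 0.2654

P(poppy-seed meal | positive screen, actual drug use) ≈ 0.2654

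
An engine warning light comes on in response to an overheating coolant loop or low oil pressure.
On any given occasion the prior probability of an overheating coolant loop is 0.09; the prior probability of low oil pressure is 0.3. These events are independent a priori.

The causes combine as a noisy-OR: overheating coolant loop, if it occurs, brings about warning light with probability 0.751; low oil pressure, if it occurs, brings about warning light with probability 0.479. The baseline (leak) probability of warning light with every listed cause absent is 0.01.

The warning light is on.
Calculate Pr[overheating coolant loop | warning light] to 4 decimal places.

Pr[overheating coolant loop | warning light] ≈ 0.3388

Under noisy-OR, P(warning light | causes) = 1 − (1−0.01)·∏(1−qᵢ) over the active causes.
P(warning light) = 0.01·0.91·0.7 + 0.48421·0.91·0.3 + 0.75349·0.09·0.7 + 0.871568·0.09·0.3 = 0.006370 + 0.132189 + 0.047470 + 0.023532 = 0.209561
Restricting to configurations with overheating coolant loop present: 0.047470 + 0.023532 = 0.071002.
P(overheating coolant loop | warning light) = 0.071002 / 0.209561 ≈ 0.3388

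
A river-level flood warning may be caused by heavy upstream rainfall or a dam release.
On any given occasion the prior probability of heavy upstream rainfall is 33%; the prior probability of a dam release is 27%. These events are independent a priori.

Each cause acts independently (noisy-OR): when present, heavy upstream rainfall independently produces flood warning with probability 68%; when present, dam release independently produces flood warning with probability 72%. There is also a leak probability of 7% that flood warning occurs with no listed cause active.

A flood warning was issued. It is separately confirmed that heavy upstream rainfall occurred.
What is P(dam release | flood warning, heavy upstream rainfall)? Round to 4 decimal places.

Under noisy-OR, P(flood warning | causes) = 1 − (1−0.07)·∏(1−qᵢ) over the active causes.
Numerator (weight on configurations with dam release): 0.916672*0.27 = 0.247501
Normalizer over all consistent configurations: 0.7024*0.73 + 0.916672*0.27 = 0.760253
Posterior = 0.247501 / 0.760253 ≈ 0.3256

P(dam release | flood warning, heavy upstream rainfall) ≈ 0.3256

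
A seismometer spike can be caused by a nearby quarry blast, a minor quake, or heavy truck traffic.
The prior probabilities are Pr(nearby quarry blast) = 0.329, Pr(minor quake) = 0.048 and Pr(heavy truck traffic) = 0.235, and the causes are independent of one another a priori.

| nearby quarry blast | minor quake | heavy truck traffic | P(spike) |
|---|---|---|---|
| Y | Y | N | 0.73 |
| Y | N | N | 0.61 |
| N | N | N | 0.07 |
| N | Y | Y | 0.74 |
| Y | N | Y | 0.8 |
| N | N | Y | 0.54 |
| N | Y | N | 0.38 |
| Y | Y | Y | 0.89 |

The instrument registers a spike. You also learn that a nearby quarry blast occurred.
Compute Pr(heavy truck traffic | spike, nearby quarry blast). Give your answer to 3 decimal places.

Pr(heavy truck traffic | spike, nearby quarry blast) ≈ 0.286

P(spike | nearby quarry blast) = 0.61×0.952×0.765 + 0.8×0.952×0.235 + 0.73×0.048×0.765 + 0.89×0.048×0.235 = 0.444251 + 0.178976 + 0.026806 + 0.010039 = 0.660072
Of this, 0.189015 comes from 0.178976 + 0.010039 (the heavy truck traffic=true cases).
So P(heavy truck traffic | spike, nearby quarry blast) = 0.189015/0.660072 ≈ 0.286.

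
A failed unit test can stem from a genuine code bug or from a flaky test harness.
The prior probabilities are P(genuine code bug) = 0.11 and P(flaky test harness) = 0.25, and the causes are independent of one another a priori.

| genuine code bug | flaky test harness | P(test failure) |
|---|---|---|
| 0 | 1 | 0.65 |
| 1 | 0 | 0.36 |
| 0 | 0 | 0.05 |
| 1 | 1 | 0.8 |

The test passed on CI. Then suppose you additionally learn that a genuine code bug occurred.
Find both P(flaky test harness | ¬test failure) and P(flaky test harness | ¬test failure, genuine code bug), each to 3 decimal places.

By total probability over the 4 (genuine code bug, flaky test harness) configurations:
  P(¬test failure) = 0.95×0.89×0.75 + 0.35×0.89×0.25 + 0.64×0.11×0.75 + 0.2×0.11×0.25
        = 0.634125 + 0.077875 + 0.052800 + 0.005500 = 0.770300
Configurations with flaky test harness contribute 0.083375, so
  P(flaky test harness | ¬test failure) = 0.083375 / 0.770300 ≈ 0.108

Now condition on the additional information:
P(¬test failure | genuine code bug) = 0.64*0.75 + 0.2*0.25 = 0.480000 + 0.050000 = 0.530000
Of this, 0.050000 comes from 0.2*0.25 (the flaky test harness=true cases).
P(flaky test harness | ¬test failure, genuine code bug) = 0.050000 / 0.530000 ≈ 0.094

P(flaky test harness | ¬test failure) ≈ 0.108; P(flaky test harness | ¬test failure, genuine code bug) ≈ 0.094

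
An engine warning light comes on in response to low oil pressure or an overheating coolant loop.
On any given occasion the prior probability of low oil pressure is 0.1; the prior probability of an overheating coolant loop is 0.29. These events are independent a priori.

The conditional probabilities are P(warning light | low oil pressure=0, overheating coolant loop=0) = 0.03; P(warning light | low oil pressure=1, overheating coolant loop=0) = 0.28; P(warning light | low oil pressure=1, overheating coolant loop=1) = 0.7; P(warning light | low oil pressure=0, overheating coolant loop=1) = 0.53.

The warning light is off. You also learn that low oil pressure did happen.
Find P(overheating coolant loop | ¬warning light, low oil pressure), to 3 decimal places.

P(overheating coolant loop | ¬warning light, low oil pressure) ≈ 0.145

Weight on overheating coolant loop=true, given the evidence: 0.3*0.29 = 0.087000
Normalizer over all consistent configurations: 0.72*0.71 + 0.3*0.29 = 0.598200
P(overheating coolant loop | ¬warning light, low oil pressure) = 0.087000/0.598200 ≈ 0.145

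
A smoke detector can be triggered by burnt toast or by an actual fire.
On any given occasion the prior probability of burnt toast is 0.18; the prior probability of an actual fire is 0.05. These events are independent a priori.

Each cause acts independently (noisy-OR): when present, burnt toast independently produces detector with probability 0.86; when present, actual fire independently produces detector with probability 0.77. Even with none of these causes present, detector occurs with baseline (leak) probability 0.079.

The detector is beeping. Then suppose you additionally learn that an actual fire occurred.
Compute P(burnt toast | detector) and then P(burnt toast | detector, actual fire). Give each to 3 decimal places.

P(burnt toast | detector) ≈ 0.627; P(burnt toast | detector, actual fire) ≈ 0.213

Under noisy-OR, P(detector | causes) = 1 − (1−0.079)·∏(1−qᵢ) over the active causes.
By total probability over the 4 (burnt toast, actual fire) configurations:
  P(detector) = 0.079*0.82*0.95 + 0.78817*0.82*0.05 + 0.87106*0.18*0.95 + 0.970344*0.18*0.05
        = 0.061541 + 0.032315 + 0.148951 + 0.008733 = 0.251540
Configurations with burnt toast contribute 0.157684, so
  P(burnt toast | detector) = 0.157684 / 0.251540 ≈ 0.627

Now condition on the additional information:
P(detector | actual fire) = 0.78817·0.82 + 0.970344·0.18 = 0.646299 + 0.174662 = 0.820961
Of this, 0.174662 comes from 0.970344·0.18 (the burnt toast=true cases).
So P(burnt toast | detector, actual fire) = 0.174662/0.820961 ≈ 0.213.
The drop from 0.627 to 0.213 is the explaining-away (discounting) effect.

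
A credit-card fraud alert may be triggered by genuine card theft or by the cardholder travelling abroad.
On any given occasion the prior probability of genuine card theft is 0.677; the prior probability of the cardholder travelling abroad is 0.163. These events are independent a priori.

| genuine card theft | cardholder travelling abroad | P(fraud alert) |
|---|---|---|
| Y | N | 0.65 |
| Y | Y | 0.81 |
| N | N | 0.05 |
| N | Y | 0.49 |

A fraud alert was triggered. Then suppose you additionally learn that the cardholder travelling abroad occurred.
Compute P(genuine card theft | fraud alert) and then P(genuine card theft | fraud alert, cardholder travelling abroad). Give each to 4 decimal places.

P(genuine card theft | fraud alert) ≈ 0.9209; P(genuine card theft | fraud alert, cardholder travelling abroad) ≈ 0.7760

By total probability over the 4 (genuine card theft, cardholder travelling abroad) configurations:
  P(fraud alert) = 0.05×0.323×0.837 + 0.49×0.323×0.163 + 0.65×0.677×0.837 + 0.81×0.677×0.163
        = 0.013518 + 0.025798 + 0.368322 + 0.089384 = 0.497022
Keeping only the genuine card theft-present terms gives 0.457706, so
  P(genuine card theft | fraud alert) = 0.457706 / 0.497022 ≈ 0.9209

Now also conditioning on cardholder travelling abroad=true:
Sum P(fraud alert|·) weighted by the priors over both values of genuine card theft:
  P(fraud alert | cardholder travelling abroad) = 0.49*0.323 + 0.81*0.677
        = 0.158270 + 0.548370 = 0.706640
The terms with genuine card theft present sum to 0.548370, so
  P(genuine card theft | fraud alert, cardholder travelling abroad) = 0.548370 / 0.706640 ≈ 0.7760
Conditioning on cardholder travelling abroad lowers the posterior on genuine card theft: the classic explaining-away effect in a common-effect structure.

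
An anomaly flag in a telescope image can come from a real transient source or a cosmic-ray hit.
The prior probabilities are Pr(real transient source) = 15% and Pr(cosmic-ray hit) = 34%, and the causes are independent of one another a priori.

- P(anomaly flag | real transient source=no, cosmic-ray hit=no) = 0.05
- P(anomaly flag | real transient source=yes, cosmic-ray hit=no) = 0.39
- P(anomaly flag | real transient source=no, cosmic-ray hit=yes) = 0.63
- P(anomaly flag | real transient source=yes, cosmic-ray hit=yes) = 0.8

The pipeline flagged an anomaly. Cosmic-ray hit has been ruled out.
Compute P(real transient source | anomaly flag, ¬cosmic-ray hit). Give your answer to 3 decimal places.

Enumerate both values of real transient source and weight by the priors:
  P(anomaly flag | ¬cosmic-ray hit) = 0.05·0.85 + 0.39·0.15
        = 0.042500 + 0.058500 = 0.101000
Keeping only the real transient source-present terms gives 0.058500, so
  P(real transient source | anomaly flag, ¬cosmic-ray hit) = 0.058500 / 0.101000 ≈ 0.579

P(real transient source | anomaly flag, ¬cosmic-ray hit) ≈ 0.579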